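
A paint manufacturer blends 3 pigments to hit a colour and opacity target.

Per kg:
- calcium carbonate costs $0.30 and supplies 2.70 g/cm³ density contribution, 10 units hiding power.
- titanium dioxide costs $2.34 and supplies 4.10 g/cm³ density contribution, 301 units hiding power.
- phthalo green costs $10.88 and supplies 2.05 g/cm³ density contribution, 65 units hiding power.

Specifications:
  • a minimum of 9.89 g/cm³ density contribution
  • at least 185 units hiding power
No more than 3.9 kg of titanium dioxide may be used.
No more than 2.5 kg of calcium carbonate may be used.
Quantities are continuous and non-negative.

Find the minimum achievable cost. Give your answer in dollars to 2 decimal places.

$2.54

Set it up as a linear program. Let x1 = kg of calcium carbonate, x2 = kg of titanium dioxide, x3 = kg of phthalo green.
Minimize 0.3x1 + 2.34x2 + 10.88x3 subject to:
  2.7x1 + 4.1x2 + 2.05x3 ≥ 9.89   (density contribution)
  10x1 + 301x2 + 65x3 ≥ 185   (hiding power)
  x2 ≤ 3.9
  x1 ≤ 2.5
  x1, x2, x3 ≥ 0.
The cheapest feasible vertex uses only calcium carbonate, titanium dioxide; phthalo green is not used. Binding constraints: density contribution and the calcium carbonate cap.
That vertex is x1 = 2.5, x2 = 0.7659.
Hence cost = 0.3·2.5 + 2.34·0.7659 = $2.5422.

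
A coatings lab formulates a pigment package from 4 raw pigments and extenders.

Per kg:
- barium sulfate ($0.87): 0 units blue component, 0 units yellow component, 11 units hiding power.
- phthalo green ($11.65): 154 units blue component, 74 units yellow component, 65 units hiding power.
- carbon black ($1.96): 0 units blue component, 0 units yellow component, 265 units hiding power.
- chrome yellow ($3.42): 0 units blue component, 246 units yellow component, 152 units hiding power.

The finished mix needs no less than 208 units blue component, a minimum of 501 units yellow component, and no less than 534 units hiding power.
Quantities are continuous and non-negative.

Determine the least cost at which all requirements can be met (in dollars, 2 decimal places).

$22.78

This is a linear program. Let x1 = kg of barium sulfate, x2 = kg of phthalo green, x3 = kg of carbon black, x4 = kg of chrome yellow.
Minimise 0.87x1 + 11.65x2 + 1.96x3 + 3.42x4 with:
  154x2 ≥ 208   (blue component)
  74x2 + 246x4 ≥ 501   (yellow component)
  11x1 + 65x2 + 265x3 + 152x4 ≥ 534   (hiding power)
  x1, x2, x3, x4 ≥ 0.
The optimal basis is {phthalo green, carbon black, chrome yellow}; barium sulfate drops out. Binding constraints: blue component, yellow component, hiding power.
Optimal quantities: phthalo green = 1.351 kg, carbon black = 0.7487 kg, chrome yellow = 1.63 kg.
Hence cost = 11.65·1.351 + 1.96·0.7487 + 3.42·1.63 = $22.7812.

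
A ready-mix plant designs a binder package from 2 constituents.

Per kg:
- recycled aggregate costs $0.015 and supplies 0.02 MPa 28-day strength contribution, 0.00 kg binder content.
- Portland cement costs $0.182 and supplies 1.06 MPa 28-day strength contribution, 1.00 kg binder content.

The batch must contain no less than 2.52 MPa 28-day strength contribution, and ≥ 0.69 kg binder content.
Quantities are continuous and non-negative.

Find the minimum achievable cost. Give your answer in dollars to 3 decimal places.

Let x1 = kg of recycled aggregate, x2 = kg of Portland cement.
Minimise 0.015x1 + 0.182x2 with:
  0.02x1 + 1.06x2 ≥ 2.52   (28-day strength contribution)
  1x2 ≥ 0.69   (binder content)
  x1, x2 ≥ 0.
The minimum-cost mix takes nothing from recycled aggregate — only Portland cement. Binding constraint: 28-day strength contribution.
That vertex is x2 = 2.377.
Objective = 0.182·2.377 = 0.43261.

$0.433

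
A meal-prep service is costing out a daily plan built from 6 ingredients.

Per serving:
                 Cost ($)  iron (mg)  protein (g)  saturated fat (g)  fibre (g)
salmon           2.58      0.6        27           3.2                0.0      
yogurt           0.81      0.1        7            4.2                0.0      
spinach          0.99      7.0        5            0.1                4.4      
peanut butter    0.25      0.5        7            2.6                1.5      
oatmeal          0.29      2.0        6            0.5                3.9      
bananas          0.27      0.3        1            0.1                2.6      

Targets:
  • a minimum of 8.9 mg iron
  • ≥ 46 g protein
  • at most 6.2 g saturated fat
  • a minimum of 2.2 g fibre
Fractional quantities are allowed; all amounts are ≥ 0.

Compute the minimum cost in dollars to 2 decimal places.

Treat it as an LP. Let x1 = servings of salmon, x2 = servings of yogurt, x3 = servings of spinach, x4 = servings of peanut butter, x5 = servings of oatmeal, x6 = servings of bananas.
min 2.58x1 + 0.81x2 + 0.99x3 + 0.25x4 + 0.29x5 + 0.27x6 s.t.:
  0.6x1 + 0.1x2 + 7x3 + 0.5x4 + 2x5 + 0.3x6 ≥ 8.9   (iron)
  27x1 + 7x2 + 5x3 + 7x4 + 6x5 + 1x6 ≥ 46   (protein)
  3.2x1 + 4.2x2 + 0.1x3 + 2.6x4 + 0.5x5 + 0.1x6 ≤ 6.2   (saturated fat)
  4.4x3 + 1.5x4 + 3.9x5 + 2.6x6 ≥ 2.2   (fibre)
  x1, x2, x3, x4, x5, x6 ≥ 0.
The optimal basis is {peanut butter, oatmeal}; salmon, yogurt, spinach, bananas drop out. There the protein and saturated fat constraints are tight.
So peanut butter = 1.174 servings, oatmeal = 6.298 servings.
Hence cost = 0.25·1.174 + 0.29·6.298 = $2.1199.

$2.12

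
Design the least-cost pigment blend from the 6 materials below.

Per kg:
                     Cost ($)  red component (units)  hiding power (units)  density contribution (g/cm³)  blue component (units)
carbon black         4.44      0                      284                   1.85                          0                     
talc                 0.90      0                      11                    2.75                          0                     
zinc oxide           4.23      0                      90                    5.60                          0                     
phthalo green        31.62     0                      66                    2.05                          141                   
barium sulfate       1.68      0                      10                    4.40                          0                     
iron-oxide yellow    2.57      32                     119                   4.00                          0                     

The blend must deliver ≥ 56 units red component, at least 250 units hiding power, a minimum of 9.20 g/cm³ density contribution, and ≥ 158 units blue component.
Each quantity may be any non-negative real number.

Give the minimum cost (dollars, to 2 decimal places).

$39.93

Let x1 = kg of carbon black, x2 = kg of talc, x3 = kg of zinc oxide, x4 = kg of phthalo green, x5 = kg of barium sulfate, x6 = kg of iron-oxide yellow.
Minimize 4.44x1 + 0.9x2 + 4.23x3 + 31.62x4 + 1.68x5 + 2.57x6 with:
  32x6 ≥ 56   (red component)
  284x1 + 11x2 + 90x3 + 66x4 + 10x5 + 119x6 ≥ 250   (hiding power)
  1.85x1 + 2.75x2 + 5.6x3 + 2.05x4 + 4.4x5 + 4x6 ≥ 9.2   (density contribution)
  141x4 ≥ 158   (blue component)
  x1, x2, x3, x4, x5, x6 ≥ 0.
The optimal basis is {phthalo green, iron-oxide yellow}; carbon black, talc, zinc oxide, barium sulfate drop out. The red component and blue component requirements are met with equality.
Solving gives x4 = 1.1206, x6 = 1.75.
Cost = 31.62·1.1206 + 2.57·1.75 = 39.9309.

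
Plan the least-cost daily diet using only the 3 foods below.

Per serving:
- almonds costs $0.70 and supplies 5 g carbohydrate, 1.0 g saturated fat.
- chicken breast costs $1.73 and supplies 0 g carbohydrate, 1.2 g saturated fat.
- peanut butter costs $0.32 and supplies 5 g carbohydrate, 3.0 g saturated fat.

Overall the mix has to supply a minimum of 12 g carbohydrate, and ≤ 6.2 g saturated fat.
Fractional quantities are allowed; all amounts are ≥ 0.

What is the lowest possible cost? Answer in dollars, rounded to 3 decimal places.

$0.958

This is a linear program. Let x1 = servings of almonds, x2 = servings of chicken breast, x3 = servings of peanut butter.
min 0.7x1 + 1.73x2 + 0.32x3 subject to:
  5x1 + 5x3 ≥ 12   (carbohydrate)
  1x1 + 1.2x2 + 3x3 ≤ 6.2   (saturated fat)
  x1, x2, x3 ≥ 0.
The optimal basis is {almonds, peanut butter}; chicken breast drops out. The carbohydrate and saturated fat requirements are met with equality.
That vertex is x1 = 0.5, x3 = 1.9.
Total cost: 0.7·0.5 + 0.32·1.9 = 0.95800.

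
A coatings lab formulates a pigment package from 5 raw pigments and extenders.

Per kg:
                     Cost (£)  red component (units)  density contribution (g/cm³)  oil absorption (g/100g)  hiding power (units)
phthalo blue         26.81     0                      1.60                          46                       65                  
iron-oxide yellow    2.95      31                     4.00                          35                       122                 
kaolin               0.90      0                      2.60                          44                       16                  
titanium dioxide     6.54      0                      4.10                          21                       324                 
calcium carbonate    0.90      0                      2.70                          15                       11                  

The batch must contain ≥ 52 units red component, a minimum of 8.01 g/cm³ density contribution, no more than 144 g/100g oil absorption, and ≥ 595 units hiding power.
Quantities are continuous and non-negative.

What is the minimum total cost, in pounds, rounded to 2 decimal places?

Set it up as a linear program. Let x1 = kg of phthalo blue, x2 = kg of iron-oxide yellow, x3 = kg of kaolin, x4 = kg of titanium dioxide, x5 = kg of calcium carbonate.
Minimise 26.81x1 + 2.95x2 + 0.9x3 + 6.54x4 + 0.9x5 with:
  31x2 ≥ 52   (red component)
  1.6x1 + 4x2 + 2.6x3 + 4.1x4 + 2.7x5 ≥ 8.01   (density contribution)
  46x1 + 35x2 + 44x3 + 21x4 + 15x5 ≤ 144   (oil absorption)
  65x1 + 122x2 + 16x3 + 324x4 + 11x5 ≥ 595   (hiding power)
  x1, x2, x3, x4, x5 ≥ 0.
The minimum-cost mix takes nothing from phthalo blue, kaolin, calcium carbonate — only iron-oxide yellow, titanium dioxide. There the red component and hiding power constraints are tight.
Solving gives x2 = 1.677, x4 = 1.205.
Hence cost = 2.95·1.677 + 6.54·1.205 = £12.8279.

£12.83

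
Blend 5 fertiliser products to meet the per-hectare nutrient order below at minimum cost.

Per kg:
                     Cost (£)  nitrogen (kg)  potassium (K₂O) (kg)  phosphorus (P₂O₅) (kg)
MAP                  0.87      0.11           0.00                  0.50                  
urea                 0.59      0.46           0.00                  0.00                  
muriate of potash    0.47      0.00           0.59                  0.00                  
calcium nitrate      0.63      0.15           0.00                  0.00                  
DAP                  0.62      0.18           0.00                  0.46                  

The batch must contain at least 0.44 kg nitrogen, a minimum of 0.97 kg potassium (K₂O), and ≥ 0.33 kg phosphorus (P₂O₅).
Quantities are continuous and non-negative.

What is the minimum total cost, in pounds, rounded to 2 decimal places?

This is a linear program. Let x1 = kg of MAP, x2 = kg of urea, x3 = kg of muriate of potash, x4 = kg of calcium nitrate, x5 = kg of DAP.
min 0.87x1 + 0.59x2 + 0.47x3 + 0.63x4 + 0.62x5 s.t.:
  0.11x1 + 0.46x2 + 0.15x4 + 0.18x5 ≥ 0.44   (nitrogen)
  0.59x3 ≥ 0.97   (potassium (K₂O))
  0.5x1 + 0.46x5 ≥ 0.33   (phosphorus (P₂O₅))
  x1, x2, x3, x4, x5 ≥ 0.
The cheapest feasible vertex uses only urea, muriate of potash, DAP; MAP, calcium nitrate are not used. Binding constraints: nitrogen, potassium (K₂O), phosphorus (P₂O₅).
Optimal quantities: urea = 0.6758 kg, muriate of potash = 1.644 kg, DAP = 0.7174 kg.
Total cost: 0.59·0.6758 + 0.47·1.644 + 0.62·0.7174 = 1.6162.

£1.62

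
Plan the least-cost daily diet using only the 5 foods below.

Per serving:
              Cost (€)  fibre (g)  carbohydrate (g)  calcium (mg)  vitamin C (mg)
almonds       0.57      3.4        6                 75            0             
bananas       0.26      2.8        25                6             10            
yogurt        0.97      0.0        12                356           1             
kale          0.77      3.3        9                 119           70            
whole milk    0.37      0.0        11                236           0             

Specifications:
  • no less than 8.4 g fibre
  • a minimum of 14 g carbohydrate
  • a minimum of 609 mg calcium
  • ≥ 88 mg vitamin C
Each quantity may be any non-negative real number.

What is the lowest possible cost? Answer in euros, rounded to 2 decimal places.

€1.99

Let x1 = servings of almonds, x2 = servings of bananas, x3 = servings of yogurt, x4 = servings of kale, x5 = servings of whole milk.
min 0.57x1 + 0.26x2 + 0.97x3 + 0.77x4 + 0.37x5 subject to:
  3.4x1 + 2.8x2 + 3.3x4 ≥ 8.4   (fibre)
  6x1 + 25x2 + 12x3 + 9x4 + 11x5 ≥ 14   (carbohydrate)
  75x1 + 6x2 + 356x3 + 119x4 + 236x5 ≥ 609   (calcium)
  10x2 + 1x3 + 70x4 ≥ 88   (vitamin C)
  x1, x2, x3, x4, x5 ≥ 0.
The minimum-cost mix takes nothing from almonds, yogurt — only bananas, kale, whole milk. Binding constraints: fibre, calcium, vitamin C.
Optimal quantities: bananas = 1.826 servings, kale = 0.9963 servings, whole milk = 2.032 servings.
Cost = 0.26·1.826 + 0.77·0.9963 + 0.37·2.032 = 1.9938.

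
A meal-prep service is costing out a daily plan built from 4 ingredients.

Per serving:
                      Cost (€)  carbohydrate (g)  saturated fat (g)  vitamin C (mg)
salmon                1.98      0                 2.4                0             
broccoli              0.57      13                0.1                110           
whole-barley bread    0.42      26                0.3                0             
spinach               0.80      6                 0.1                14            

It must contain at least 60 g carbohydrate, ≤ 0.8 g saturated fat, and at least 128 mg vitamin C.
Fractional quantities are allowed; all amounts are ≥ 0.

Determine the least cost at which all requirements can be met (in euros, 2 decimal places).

€1.39

This is a linear program. Let x1 = servings of salmon, x2 = servings of broccoli, x3 = servings of whole-barley bread, x4 = servings of spinach.
Minimize 1.98x1 + 0.57x2 + 0.42x3 + 0.8x4 s.t.:
  13x2 + 26x3 + 6x4 ≥ 60   (carbohydrate)
  2.4x1 + 0.1x2 + 0.3x3 + 0.1x4 ≤ 0.8   (saturated fat)
  110x2 + 14x4 ≥ 128   (vitamin C)
  x1, x2, x3, x4 ≥ 0.
The cheapest feasible vertex uses only broccoli, whole-barley bread; salmon, spinach are not used. There the carbohydrate and vitamin C constraints are tight.
Optimal quantities: broccoli = 1.164 servings, whole-barley bread = 1.726 servings.
Hence cost = 0.57·1.164 + 0.42·1.726 = €1.3884.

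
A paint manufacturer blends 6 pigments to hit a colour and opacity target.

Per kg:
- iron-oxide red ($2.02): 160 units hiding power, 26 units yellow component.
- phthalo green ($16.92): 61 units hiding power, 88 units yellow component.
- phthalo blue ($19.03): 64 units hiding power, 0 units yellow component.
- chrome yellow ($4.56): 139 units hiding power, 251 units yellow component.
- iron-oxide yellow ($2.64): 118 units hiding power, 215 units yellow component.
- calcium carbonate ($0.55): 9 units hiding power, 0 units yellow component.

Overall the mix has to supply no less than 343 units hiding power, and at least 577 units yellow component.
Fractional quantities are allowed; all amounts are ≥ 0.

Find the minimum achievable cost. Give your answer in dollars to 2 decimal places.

This is a linear program. Let x1 = kg of iron-oxide red, x2 = kg of phthalo green, x3 = kg of phthalo blue, x4 = kg of chrome yellow, x5 = kg of iron-oxide yellow, x6 = kg of calcium carbonate.
Minimise 2.02x1 + 16.92x2 + 19.03x3 + 4.56x4 + 2.64x5 + 0.55x6 subject to:
  160x1 + 61x2 + 64x3 + 139x4 + 118x5 + 9x6 ≥ 343   (hiding power)
  26x1 + 88x2 + 251x4 + 215x5 ≥ 577   (yellow component)
  x1, x2, x3, x4, x5, x6 ≥ 0.
The cheapest feasible vertex uses only iron-oxide red, iron-oxide yellow; phthalo green, phthalo blue, chrome yellow, calcium carbonate are not used. Binding constraints: hiding power and yellow component.
That vertex is x1 = 0.1806, x5 = 2.662.
Total cost: 2.02·0.1806 + 2.64·2.662 = 7.3925.

$7.39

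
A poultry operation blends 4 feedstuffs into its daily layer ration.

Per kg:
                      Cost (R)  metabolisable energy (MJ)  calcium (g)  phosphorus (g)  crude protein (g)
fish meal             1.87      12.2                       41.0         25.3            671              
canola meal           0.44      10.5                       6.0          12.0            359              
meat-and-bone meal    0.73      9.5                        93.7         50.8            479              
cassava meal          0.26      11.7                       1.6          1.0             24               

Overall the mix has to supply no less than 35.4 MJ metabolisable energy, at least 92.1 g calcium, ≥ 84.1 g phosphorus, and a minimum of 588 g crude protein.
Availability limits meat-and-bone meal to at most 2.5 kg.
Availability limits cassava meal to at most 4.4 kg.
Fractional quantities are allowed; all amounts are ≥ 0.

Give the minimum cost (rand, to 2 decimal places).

Let x1 = kg of fish meal, x2 = kg of canola meal, x3 = kg of meat-and-bone meal, x4 = kg of cassava meal.
Minimise 1.87x1 + 0.44x2 + 0.73x3 + 0.26x4 subject to:
  12.2x1 + 10.5x2 + 9.5x3 + 11.7x4 ≥ 35.4   (metabolisable energy)
  41x1 + 6x2 + 93.7x3 + 1.6x4 ≥ 92.1   (calcium)
  25.3x1 + 12x2 + 50.8x3 + 1x4 ≥ 84.1   (phosphorus)
  671x1 + 359x2 + 479x3 + 24x4 ≥ 588   (crude protein)
  x3 ≤ 2.5
  x4 ≤ 4.4
  x1, x2, x3, x4 ≥ 0.
The optimal basis is {meat-and-bone meal, cassava meal}; fish meal, canola meal drop out. Binding constraints: metabolisable energy and phosphorus.
So meat-and-bone meal = 1.622 kg, cassava meal = 1.709 kg.
Hence cost = 0.73·1.622 + 0.26·1.709 = R1.6284.

R1.63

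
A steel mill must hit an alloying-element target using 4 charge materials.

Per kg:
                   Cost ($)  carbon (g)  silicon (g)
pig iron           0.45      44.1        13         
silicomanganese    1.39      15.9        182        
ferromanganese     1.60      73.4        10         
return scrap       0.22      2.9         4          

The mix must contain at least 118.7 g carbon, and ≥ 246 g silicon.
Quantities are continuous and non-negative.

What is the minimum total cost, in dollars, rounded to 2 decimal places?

$2.67

Let x1 = kg of pig iron, x2 = kg of silicomanganese, x3 = kg of ferromanganese, x4 = kg of return scrap.
Minimise 0.45x1 + 1.39x2 + 1.6x3 + 0.22x4 with:
  44.1x1 + 15.9x2 + 73.4x3 + 2.9x4 ≥ 118.7   (carbon)
  13x1 + 182x2 + 10x3 + 4x4 ≥ 246   (silicon)
  x1, x2, x3, x4 ≥ 0.
The minimum-cost mix takes nothing from ferromanganese, return scrap — only pig iron, silicomanganese. The carbon and silicon requirements are met with equality.
Solving gives x1 = 2.263, x2 = 1.19.
Hence cost = 0.45·2.263 + 1.39·1.19 = $2.6725.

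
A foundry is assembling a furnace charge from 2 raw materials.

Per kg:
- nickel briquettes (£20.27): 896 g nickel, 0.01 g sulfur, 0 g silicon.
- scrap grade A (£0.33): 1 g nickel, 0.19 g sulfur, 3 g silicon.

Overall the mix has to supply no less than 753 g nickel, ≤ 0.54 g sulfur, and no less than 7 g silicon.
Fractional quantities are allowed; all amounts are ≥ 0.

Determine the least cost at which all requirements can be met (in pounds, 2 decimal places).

£17.75

This is a linear program. Let x1 = kg of nickel briquettes, x2 = kg of scrap grade A.
Minimize 20.27x1 + 0.33x2 subject to:
  896x1 + 1x2 ≥ 753   (nickel)
  0.01x1 + 0.19x2 ≤ 0.54   (sulfur)
  3x2 ≥ 7   (silicon)
  x1, x2 ≥ 0.
Both inputs are positive at the optimum. The nickel and silicon requirements are met with equality.
That vertex is x1 = 0.8378, x2 = 2.333.
Cost = 20.27·0.8378 + 0.33·2.333 = 17.7521.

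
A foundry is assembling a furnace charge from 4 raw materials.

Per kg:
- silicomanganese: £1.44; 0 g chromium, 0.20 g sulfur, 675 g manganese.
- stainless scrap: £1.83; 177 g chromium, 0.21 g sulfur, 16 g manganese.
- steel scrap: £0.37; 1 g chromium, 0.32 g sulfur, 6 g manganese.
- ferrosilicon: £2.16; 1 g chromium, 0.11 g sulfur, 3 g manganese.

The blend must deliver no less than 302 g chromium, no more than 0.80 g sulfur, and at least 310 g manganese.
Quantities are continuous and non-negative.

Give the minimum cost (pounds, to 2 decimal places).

Set it up as a linear program. Let x1 = kg of silicomanganese, x2 = kg of stainless scrap, x3 = kg of steel scrap, x4 = kg of ferrosilicon.
min 1.44x1 + 1.83x2 + 0.37x3 + 2.16x4 subject to:
  177x2 + 1x3 + 1x4 ≥ 302   (chromium)
  0.2x1 + 0.21x2 + 0.32x3 + 0.11x4 ≤ 0.8   (sulfur)
  675x1 + 16x2 + 6x3 + 3x4 ≥ 310   (manganese)
  x1, x2, x3, x4 ≥ 0.
The minimum-cost mix takes nothing from steel scrap, ferrosilicon — only silicomanganese, stainless scrap. The chromium and manganese requirements are met with equality.
That vertex is x1 = 0.4188, x2 = 1.706.
Objective = 1.44·0.4188 + 1.83·1.706 = 3.7251.

£3.73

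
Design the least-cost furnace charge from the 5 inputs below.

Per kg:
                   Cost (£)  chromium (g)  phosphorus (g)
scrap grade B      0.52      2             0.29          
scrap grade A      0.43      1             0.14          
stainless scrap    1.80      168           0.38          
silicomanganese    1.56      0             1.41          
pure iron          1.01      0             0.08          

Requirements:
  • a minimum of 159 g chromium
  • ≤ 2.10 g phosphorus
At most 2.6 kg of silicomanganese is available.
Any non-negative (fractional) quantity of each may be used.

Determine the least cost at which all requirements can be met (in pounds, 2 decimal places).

£1.70

Set it up as a linear program. Let x1 = kg of scrap grade B, x2 = kg of scrap grade A, x3 = kg of stainless scrap, x4 = kg of silicomanganese, x5 = kg of pure iron.
Minimise 0.52x1 + 0.43x2 + 1.8x3 + 1.56x4 + 1.01x5 subject to:
  2x1 + 1x2 + 168x3 ≥ 159   (chromium)
  0.29x1 + 0.14x2 + 0.38x3 + 1.41x4 + 0.08x5 ≤ 2.1   (phosphorus)
  x4 ≤ 2.6
  x1, x2, x3, x4, x5 ≥ 0.
The cheapest feasible vertex uses only stainless scrap; scrap grade B, scrap grade A, silicomanganese, pure iron are not used. The chromium requirement is met with equality.
That vertex is x3 = 0.9464.
Hence cost = 1.8·0.9464 = £1.7035.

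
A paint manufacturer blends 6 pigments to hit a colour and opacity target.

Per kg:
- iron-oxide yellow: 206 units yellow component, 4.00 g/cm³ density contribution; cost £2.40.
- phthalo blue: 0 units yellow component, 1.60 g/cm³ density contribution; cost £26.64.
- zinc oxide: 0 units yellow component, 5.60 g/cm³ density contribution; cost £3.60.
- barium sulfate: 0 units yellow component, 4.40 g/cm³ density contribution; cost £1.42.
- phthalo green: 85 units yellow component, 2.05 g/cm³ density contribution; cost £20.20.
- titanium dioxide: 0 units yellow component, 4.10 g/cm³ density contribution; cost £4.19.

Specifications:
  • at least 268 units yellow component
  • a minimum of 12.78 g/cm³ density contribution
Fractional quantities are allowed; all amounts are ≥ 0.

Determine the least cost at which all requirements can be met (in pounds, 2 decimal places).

Treat it as an LP. Let x1 = kg of iron-oxide yellow, x2 = kg of phthalo blue, x3 = kg of zinc oxide, x4 = kg of barium sulfate, x5 = kg of phthalo green, x6 = kg of titanium dioxide.
Minimize 2.4x1 + 26.64x2 + 3.6x3 + 1.42x4 + 20.2x5 + 4.19x6 subject to:
  206x1 + 85x5 ≥ 268   (yellow component)
  4x1 + 1.6x2 + 5.6x3 + 4.4x4 + 2.05x5 + 4.1x6 ≥ 12.78   (density contribution)
  x1, x2, x3, x4, x5, x6 ≥ 0.
The minimum-cost mix takes nothing from phthalo blue, zinc oxide, phthalo green, titanium dioxide — only iron-oxide yellow, barium sulfate. There the yellow component and density contribution constraints are tight.
So iron-oxide yellow = 1.301 kg, barium sulfate = 1.722 kg.
Total cost: 2.4·1.301 + 1.42·1.722 = 5.5676.

£5.57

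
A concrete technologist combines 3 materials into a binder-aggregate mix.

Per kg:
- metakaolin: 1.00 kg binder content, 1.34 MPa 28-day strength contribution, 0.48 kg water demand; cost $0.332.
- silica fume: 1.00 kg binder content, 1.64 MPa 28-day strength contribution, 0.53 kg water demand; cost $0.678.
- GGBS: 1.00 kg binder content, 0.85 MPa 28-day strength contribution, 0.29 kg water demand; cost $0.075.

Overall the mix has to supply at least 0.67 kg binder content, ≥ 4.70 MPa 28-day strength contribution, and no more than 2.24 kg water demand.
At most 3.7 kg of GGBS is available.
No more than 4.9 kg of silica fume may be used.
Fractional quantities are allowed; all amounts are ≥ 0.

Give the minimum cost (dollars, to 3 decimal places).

Let x1 = kg of metakaolin, x2 = kg of silica fume, x3 = kg of GGBS.
Minimize 0.332x1 + 0.678x2 + 0.075x3 subject to:
  1x1 + 1x2 + 1x3 ≥ 0.67   (binder content)
  1.34x1 + 1.64x2 + 0.85x3 ≥ 4.7   (28-day strength contribution)
  0.48x1 + 0.53x2 + 0.29x3 ≤ 2.24   (water demand)
  x3 ≤ 3.7
  x2 ≤ 4.9
  x1, x2, x3 ≥ 0.
The cheapest feasible vertex uses only metakaolin, GGBS; silica fume is not used. There the 28-day strength contribution and the GGBS cap constraints are tight.
That vertex is x1 = 1.16, x3 = 3.7.
Hence cost = 0.332·1.16 + 0.075·3.7 = $0.66262.

$0.663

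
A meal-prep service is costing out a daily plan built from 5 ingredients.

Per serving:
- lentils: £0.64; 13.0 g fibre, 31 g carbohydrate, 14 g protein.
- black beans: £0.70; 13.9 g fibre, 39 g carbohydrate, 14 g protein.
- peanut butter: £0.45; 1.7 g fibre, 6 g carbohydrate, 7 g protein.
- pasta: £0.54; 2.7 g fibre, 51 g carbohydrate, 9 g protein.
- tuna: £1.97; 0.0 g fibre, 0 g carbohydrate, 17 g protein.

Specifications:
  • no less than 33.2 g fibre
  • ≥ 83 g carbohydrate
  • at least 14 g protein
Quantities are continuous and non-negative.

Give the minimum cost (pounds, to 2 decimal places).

£1.64

Let x1 = servings of lentils, x2 = servings of black beans, x3 = servings of peanut butter, x4 = servings of pasta, x5 = servings of tuna.
Minimize 0.64x1 + 0.7x2 + 0.45x3 + 0.54x4 + 1.97x5 with:
  13x1 + 13.9x2 + 1.7x3 + 2.7x4 ≥ 33.2   (fibre)
  31x1 + 39x2 + 6x3 + 51x4 ≥ 83   (carbohydrate)
  14x1 + 14x2 + 7x3 + 9x4 + 17x5 ≥ 14   (protein)
  x1, x2, x3, x4, x5 ≥ 0.
At the optimum only lentils, black beans are positive (peanut butter, pasta, tuna = 0). Binding constraints: fibre and carbohydrate.
Optimal quantities: lentils = 1.854 servings, black beans = 0.6544 servings.
Objective = 0.64·1.854 + 0.7·0.6544 = 1.6446.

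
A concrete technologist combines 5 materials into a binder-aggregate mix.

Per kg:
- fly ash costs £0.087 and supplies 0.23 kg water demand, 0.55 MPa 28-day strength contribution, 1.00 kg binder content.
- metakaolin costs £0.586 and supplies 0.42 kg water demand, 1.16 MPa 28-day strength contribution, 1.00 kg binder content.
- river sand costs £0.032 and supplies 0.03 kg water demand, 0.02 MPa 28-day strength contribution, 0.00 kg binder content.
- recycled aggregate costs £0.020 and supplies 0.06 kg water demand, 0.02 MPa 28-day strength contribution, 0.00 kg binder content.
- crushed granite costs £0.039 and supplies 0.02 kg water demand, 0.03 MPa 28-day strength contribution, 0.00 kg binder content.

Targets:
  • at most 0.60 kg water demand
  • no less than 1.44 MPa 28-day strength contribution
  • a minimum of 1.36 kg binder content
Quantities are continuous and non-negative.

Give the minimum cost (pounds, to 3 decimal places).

£0.241

Treat it as an LP. Let x1 = kg of fly ash, x2 = kg of metakaolin, x3 = kg of river sand, x4 = kg of recycled aggregate, x5 = kg of crushed granite.
Minimize 0.087x1 + 0.586x2 + 0.032x3 + 0.02x4 + 0.039x5 with:
  0.23x1 + 0.42x2 + 0.03x3 + 0.06x4 + 0.02x5 ≤ 0.6   (water demand)
  0.55x1 + 1.16x2 + 0.02x3 + 0.02x4 + 0.03x5 ≥ 1.44   (28-day strength contribution)
  1x1 + 1x2 ≥ 1.36   (binder content)
  x1, x2, x3, x4, x5 ≥ 0.
The optimal basis is {fly ash, metakaolin}; river sand, recycled aggregate, crushed granite drop out. The water demand and 28-day strength contribution requirements are met with equality.
Solving gives x1 = 2.547, x2 = 0.03352.
Objective = 0.087·2.547 + 0.586·0.03352 = 0.24123.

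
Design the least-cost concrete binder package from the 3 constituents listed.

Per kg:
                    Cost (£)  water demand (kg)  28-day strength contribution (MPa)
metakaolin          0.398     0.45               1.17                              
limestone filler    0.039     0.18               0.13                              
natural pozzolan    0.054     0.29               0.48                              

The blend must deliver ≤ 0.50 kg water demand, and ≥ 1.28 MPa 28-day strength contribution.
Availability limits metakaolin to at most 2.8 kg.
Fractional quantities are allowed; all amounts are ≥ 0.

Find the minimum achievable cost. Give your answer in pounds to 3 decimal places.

£0.427

Treat it as an LP. Let x1 = kg of metakaolin, x2 = kg of limestone filler, x3 = kg of natural pozzolan.
Minimise 0.398x1 + 0.039x2 + 0.054x3 s.t.:
  0.45x1 + 0.18x2 + 0.29x3 ≤ 0.5   (water demand)
  1.17x1 + 0.13x2 + 0.48x3 ≥ 1.28   (28-day strength contribution)
  x1 ≤ 2.8
  x1, x2, x3 ≥ 0.
The minimum-cost mix takes nothing from limestone filler — only metakaolin, natural pozzolan. The water demand and 28-day strength contribution requirements are met with equality.
Solving gives x1 = 1.064, x3 = 0.07299.
Objective = 0.398·1.064 + 0.054·0.07299 = 0.42741.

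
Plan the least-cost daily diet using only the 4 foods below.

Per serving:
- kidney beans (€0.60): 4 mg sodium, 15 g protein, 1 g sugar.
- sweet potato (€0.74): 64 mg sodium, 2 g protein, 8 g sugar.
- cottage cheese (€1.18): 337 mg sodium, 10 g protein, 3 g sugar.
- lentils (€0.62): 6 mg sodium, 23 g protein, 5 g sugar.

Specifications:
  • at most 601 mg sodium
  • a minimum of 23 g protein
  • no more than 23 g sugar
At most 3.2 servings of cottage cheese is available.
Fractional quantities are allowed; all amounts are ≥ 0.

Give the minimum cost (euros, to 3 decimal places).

Treat it as an LP. Let x1 = servings of kidney beans, x2 = servings of sweet potato, x3 = servings of cottage cheese, x4 = servings of lentils.
Minimise 0.6x1 + 0.74x2 + 1.18x3 + 0.62x4 with:
  4x1 + 64x2 + 337x3 + 6x4 ≤ 601   (sodium)
  15x1 + 2x2 + 10x3 + 23x4 ≥ 23   (protein)
  1x1 + 8x2 + 3x3 + 5x4 ≤ 23   (sugar)
  x3 ≤ 3.2
  x1, x2, x3, x4 ≥ 0.
The cheapest feasible vertex uses only lentils; kidney beans, sweet potato, cottage cheese are not used. There the protein constraint is tight.
So lentils = 1 serving.
Total cost: 0.62·1 = 0.62000.

€0.620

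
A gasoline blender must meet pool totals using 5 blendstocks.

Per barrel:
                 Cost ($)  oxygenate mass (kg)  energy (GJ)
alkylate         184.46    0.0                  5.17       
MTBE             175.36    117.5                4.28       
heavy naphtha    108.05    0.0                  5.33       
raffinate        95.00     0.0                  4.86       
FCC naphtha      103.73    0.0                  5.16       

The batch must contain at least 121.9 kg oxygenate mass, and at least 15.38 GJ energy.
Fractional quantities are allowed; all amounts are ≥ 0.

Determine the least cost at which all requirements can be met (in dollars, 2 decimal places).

Set it up as a linear program. Let x1 = barrels of alkylate, x2 = barrels of MTBE, x3 = barrels of heavy naphtha, x4 = barrels of raffinate, x5 = barrels of FCC naphtha.
Minimize 184.46x1 + 175.36x2 + 108.05x3 + 95x4 + 103.73x5 with:
  117.5x2 ≥ 121.9   (oxygenate mass)
  5.17x1 + 4.28x2 + 5.33x3 + 4.86x4 + 5.16x5 ≥ 15.38   (energy)
  x1, x2, x3, x4, x5 ≥ 0.
The optimal basis is {MTBE, raffinate}; alkylate, heavy naphtha, FCC naphtha drop out. There the oxygenate mass and energy constraints are tight.
So MTBE = 1.03745 barrels, raffinate = 2.25097 barrels.
Cost = 175.36·1.03745 + 95·2.25097 = 395.7694.

$395.77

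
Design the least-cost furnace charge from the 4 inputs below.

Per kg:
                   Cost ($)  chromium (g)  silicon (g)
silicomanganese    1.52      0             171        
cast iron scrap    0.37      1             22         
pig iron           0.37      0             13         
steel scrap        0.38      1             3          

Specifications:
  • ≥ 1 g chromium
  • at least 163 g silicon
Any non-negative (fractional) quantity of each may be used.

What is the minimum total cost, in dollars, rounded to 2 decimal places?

$1.62

This is a linear program. Let x1 = kg of silicomanganese, x2 = kg of cast iron scrap, x3 = kg of pig iron, x4 = kg of steel scrap.
min 1.52x1 + 0.37x2 + 0.37x3 + 0.38x4 s.t.:
  1x2 + 1x4 ≥ 1   (chromium)
  171x1 + 22x2 + 13x3 + 3x4 ≥ 163   (silicon)
  x1, x2, x3, x4 ≥ 0.
The minimum-cost mix takes nothing from pig iron, steel scrap — only silicomanganese, cast iron scrap. Binding constraints: chromium and silicon.
So silicomanganese = 0.8246 kg, cast iron scrap = 1 kg.
Total cost: 1.52·0.8246 + 0.37·1 = 1.6234.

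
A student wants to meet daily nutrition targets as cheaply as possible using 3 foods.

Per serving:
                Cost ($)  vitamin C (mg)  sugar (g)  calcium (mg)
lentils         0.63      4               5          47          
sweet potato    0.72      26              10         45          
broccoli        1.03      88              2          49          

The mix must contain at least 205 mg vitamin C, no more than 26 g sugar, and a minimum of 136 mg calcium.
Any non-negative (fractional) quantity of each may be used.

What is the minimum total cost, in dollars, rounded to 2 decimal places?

Treat it as an LP. Let x1 = servings of lentils, x2 = servings of sweet potato, x3 = servings of broccoli.
Minimise 0.63x1 + 0.72x2 + 1.03x3 subject to:
  4x1 + 26x2 + 88x3 ≥ 205   (vitamin C)
  5x1 + 10x2 + 2x3 ≤ 26   (sugar)
  47x1 + 45x2 + 49x3 ≥ 136   (calcium)
  x1, x2, x3 ≥ 0.
The cheapest feasible vertex uses only lentils, broccoli; sweet potato is not used. There the vitamin C and calcium constraints are tight.
So lentils = 0.4881 servings, broccoli = 2.307 servings.
Cost = 0.63·0.4881 + 1.03·2.307 = 2.6837.

$2.68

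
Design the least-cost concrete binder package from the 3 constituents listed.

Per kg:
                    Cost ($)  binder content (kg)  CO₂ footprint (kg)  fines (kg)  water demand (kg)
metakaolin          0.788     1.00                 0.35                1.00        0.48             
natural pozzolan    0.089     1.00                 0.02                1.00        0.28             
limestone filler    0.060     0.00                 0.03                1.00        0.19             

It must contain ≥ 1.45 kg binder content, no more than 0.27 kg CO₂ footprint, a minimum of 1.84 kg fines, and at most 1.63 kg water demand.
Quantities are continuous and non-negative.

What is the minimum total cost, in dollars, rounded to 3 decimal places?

Set it up as a linear program. Let x1 = kg of metakaolin, x2 = kg of natural pozzolan, x3 = kg of limestone filler.
min 0.788x1 + 0.089x2 + 0.06x3 subject to:
  1x1 + 1x2 ≥ 1.45   (binder content)
  0.35x1 + 0.02x2 + 0.03x3 ≤ 0.27   (CO₂ footprint)
  1x1 + 1x2 + 1x3 ≥ 1.84   (fines)
  0.48x1 + 0.28x2 + 0.19x3 ≤ 1.63   (water demand)
  x1, x2, x3 ≥ 0.
The minimum-cost mix takes nothing from metakaolin — only natural pozzolan, limestone filler. Binding constraints: binder content and fines.
So natural pozzolan = 1.45 kg, limestone filler = 0.39 kg.
Total cost: 0.089·1.45 + 0.06·0.39 = 0.15245.

$0.152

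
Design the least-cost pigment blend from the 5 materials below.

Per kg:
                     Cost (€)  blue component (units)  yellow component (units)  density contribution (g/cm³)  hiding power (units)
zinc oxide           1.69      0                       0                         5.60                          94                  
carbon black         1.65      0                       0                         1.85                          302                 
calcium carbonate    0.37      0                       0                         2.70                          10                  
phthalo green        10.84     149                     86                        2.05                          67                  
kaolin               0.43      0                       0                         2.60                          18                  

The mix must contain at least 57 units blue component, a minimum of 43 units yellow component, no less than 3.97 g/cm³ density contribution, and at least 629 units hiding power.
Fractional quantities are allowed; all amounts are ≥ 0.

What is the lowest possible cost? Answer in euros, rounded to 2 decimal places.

€8.67

Let x1 = kg of zinc oxide, x2 = kg of carbon black, x3 = kg of calcium carbonate, x4 = kg of phthalo green, x5 = kg of kaolin.
Minimize 1.69x1 + 1.65x2 + 0.37x3 + 10.84x4 + 0.43x5 s.t.:
  149x4 ≥ 57   (blue component)
  86x4 ≥ 43   (yellow component)
  5.6x1 + 1.85x2 + 2.7x3 + 2.05x4 + 2.6x5 ≥ 3.97   (density contribution)
  94x1 + 302x2 + 10x3 + 67x4 + 18x5 ≥ 629   (hiding power)
  x1, x2, x3, x4, x5 ≥ 0.
The optimal basis is {carbon black, phthalo green}; zinc oxide, calcium carbonate, kaolin drop out. The yellow component and hiding power requirements are met with equality.
That vertex is x2 = 1.972, x4 = 0.5.
Cost = 1.65·1.972 + 10.84·0.5 = 8.6738.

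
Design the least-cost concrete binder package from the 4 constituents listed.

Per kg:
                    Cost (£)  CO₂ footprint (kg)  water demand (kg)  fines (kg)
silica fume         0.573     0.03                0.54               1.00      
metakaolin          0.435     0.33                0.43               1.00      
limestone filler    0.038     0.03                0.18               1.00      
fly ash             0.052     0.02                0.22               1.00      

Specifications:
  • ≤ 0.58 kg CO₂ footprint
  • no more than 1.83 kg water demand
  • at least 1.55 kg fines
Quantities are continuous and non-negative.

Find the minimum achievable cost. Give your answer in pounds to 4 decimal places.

Treat it as an LP. Let x1 = kg of silica fume, x2 = kg of metakaolin, x3 = kg of limestone filler, x4 = kg of fly ash.
Minimise 0.573x1 + 0.435x2 + 0.038x3 + 0.052x4 subject to:
  0.03x1 + 0.33x2 + 0.03x3 + 0.02x4 ≤ 0.58   (CO₂ footprint)
  0.54x1 + 0.43x2 + 0.18x3 + 0.22x4 ≤ 1.83   (water demand)
  1x1 + 1x2 + 1x3 + 1x4 ≥ 1.55   (fines)
  x1, x2, x3, x4 ≥ 0.
The optimal basis is {limestone filler}; silica fume, metakaolin, fly ash drop out. The fines requirement is met with equality.
So limestone filler = 1.55 kg.
Total cost: 0.038·1.55 = 0.058900.

£0.0589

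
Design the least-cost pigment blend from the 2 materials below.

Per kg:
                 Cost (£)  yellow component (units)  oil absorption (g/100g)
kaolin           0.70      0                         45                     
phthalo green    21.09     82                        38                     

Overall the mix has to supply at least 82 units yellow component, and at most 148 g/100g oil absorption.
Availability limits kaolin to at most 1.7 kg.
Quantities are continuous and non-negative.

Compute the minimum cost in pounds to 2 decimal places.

£21.09

This is a linear program. Let x1 = kg of kaolin, x2 = kg of phthalo green.
Minimize 0.7x1 + 21.09x2 subject to:
  82x2 ≥ 82   (yellow component)
  45x1 + 38x2 ≤ 148   (oil absorption)
  x1 ≤ 1.7
  x1, x2 ≥ 0.
The optimal basis is {phthalo green}; kaolin drops out. The yellow component requirement is met with equality.
Optimal quantities: phthalo green = 1 kg.
Total cost: 21.09·1 = 21.0900.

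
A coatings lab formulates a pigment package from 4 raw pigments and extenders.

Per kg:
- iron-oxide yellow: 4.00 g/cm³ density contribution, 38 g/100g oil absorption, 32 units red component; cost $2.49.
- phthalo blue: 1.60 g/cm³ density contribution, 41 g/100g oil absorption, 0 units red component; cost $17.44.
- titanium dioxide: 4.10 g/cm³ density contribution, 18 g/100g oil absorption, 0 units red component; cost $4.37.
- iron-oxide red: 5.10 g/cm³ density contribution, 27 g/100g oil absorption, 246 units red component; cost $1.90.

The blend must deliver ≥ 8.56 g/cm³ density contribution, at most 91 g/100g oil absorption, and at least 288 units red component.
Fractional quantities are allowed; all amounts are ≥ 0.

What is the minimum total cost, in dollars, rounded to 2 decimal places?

Treat it as an LP. Let x1 = kg of iron-oxide yellow, x2 = kg of phthalo blue, x3 = kg of titanium dioxide, x4 = kg of iron-oxide red.
min 2.49x1 + 17.44x2 + 4.37x3 + 1.9x4 with:
  4x1 + 1.6x2 + 4.1x3 + 5.1x4 ≥ 8.56   (density contribution)
  38x1 + 41x2 + 18x3 + 27x4 ≤ 91   (oil absorption)
  32x1 + 246x4 ≥ 288   (red component)
  x1, x2, x3, x4 ≥ 0.
The cheapest feasible vertex uses only iron-oxide red; iron-oxide yellow, phthalo blue, titanium dioxide are not used. There the density contribution constraint is tight.
That vertex is x4 = 1.678.
Cost = 1.9·1.678 = 3.1882.

$3.19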